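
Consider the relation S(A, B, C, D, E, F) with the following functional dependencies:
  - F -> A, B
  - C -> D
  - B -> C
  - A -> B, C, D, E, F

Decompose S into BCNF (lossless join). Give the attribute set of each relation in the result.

Candidate keys of the original relation: {A}, {F}.
Within {A, B, C, D, E, F}: {C}⁺ ∩ {A, B, C, D, E, F} = {C, D}, not the whole set, so C -> D violates BCNF; decompose into {C, D} and {A, B, C, E, F}.
{C, D}: every determinant is a superkey — BCNF.
Within {A, B, C, E, F}: {B}⁺ ∩ {A, B, C, E, F} = {B, C}, not the whole set, so B -> C violates BCNF; decompose into {B, C} and {A, B, E, F}.
{B, C}: every determinant is a superkey — BCNF.
{A, B, E, F}: every determinant is a superkey — BCNF.

{A, B, E, F}; {B, C}; {C, D}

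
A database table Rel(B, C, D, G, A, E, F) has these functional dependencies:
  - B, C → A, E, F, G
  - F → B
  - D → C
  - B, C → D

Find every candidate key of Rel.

Closure of {B, C} is {A, B, C, D, E, F, G}, the whole schema; {B, C} is a candidate key.
Closure of {B, D} is {A, B, C, D, E, F, G}, the whole schema; {B, D} is a candidate key.
Closure of {C, F} is {A, B, C, D, E, F, G}, the whole schema; {C, F} is a candidate key.
Closure of {D, F} is {A, B, C, D, E, F, G}, the whole schema; {D, F} is a candidate key.
No proper subset of any of these is a key, and no other minimal superkey exists.

{B, C}, {B, D}, {C, F}, {D, F}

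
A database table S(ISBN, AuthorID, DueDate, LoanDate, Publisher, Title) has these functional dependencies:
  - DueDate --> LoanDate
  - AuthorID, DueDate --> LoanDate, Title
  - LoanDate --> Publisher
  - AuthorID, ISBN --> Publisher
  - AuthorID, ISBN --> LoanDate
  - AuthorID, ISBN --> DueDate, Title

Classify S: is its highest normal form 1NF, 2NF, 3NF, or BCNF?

Candidate key: {AuthorID, ISBN}. Prime attributes: {AuthorID, ISBN}.
DueDate --> LoanDate breaks BCNF: {DueDate}⁺ = {DueDate, LoanDate, Publisher}, so {DueDate} is not a superkey.
DueDate --> LoanDate determines the non-prime attribute {LoanDate} from a non-superkey — 3NF is violated.
No non-prime attribute depends on a proper subset of any candidate key, so 2NF holds.

2NF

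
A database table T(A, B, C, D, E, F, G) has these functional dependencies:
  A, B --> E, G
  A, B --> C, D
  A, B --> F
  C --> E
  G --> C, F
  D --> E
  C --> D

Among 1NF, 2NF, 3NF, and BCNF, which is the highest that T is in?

2NF

Candidate key: {A, B}. Prime attributes: {A, B}.
C --> E: {C}⁺ = {C, D, E}, which is not all of the attributes, so the left side is not a superkey — BCNF is violated.
C --> E has non-prime {E} on the right and a non-superkey on the left, so 3NF fails.
No non-prime attribute depends on a proper subset of any candidate key, so 2NF holds.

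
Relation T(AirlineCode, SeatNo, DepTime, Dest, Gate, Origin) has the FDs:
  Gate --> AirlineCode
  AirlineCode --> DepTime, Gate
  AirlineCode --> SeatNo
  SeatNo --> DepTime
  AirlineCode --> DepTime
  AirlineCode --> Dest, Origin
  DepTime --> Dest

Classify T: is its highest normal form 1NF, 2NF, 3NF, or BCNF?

Candidate keys: {AirlineCode}, {Gate}. Prime attributes: {AirlineCode, Gate}.
SeatNo --> DepTime breaks BCNF: {SeatNo}⁺ = {DepTime, Dest, SeatNo}, so {SeatNo} is not a superkey.
SeatNo --> DepTime determines the non-prime attribute {DepTime} from a non-superkey — 3NF is violated.
With only single-attribute keys there can be no partial dependency, so 2NF holds.

2NF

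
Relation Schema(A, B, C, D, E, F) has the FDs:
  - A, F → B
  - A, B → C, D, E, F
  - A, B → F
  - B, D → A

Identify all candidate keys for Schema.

{A, B}⁺ = {A, B, C, D, E, F}, which is every attribute, so {A, B} is a candidate key.
{A, F}⁺ = {A, B, C, D, E, F}, which is every attribute, so {A, F} is a candidate key.
{B, D}⁺ = {A, B, C, D, E, F}, which is every attribute, so {B, D} is a candidate key.
No proper subset of any of these is a key, and no other minimal superkey exists.

{A, B}, {A, F}, {B, D}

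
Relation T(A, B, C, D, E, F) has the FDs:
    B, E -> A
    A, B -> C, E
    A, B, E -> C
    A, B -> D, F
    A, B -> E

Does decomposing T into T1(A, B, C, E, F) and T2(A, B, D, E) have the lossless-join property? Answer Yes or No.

Yes

T1 ∩ T2 = {A, B, E}; its closure under F is {A, B, C, D, E, F}.
T1 is contained in that closure, so T1 ∩ T2 -> T1 holds and the join is lossless.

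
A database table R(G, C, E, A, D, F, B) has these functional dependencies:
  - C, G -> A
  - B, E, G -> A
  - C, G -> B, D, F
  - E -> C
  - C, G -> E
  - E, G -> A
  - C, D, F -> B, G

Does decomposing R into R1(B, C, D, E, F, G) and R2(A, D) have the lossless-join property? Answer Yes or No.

No

R1 ∩ R2 = {D}; its closure under F is {D}.
The closure covers neither R1 nor R2 entirely; the join is not lossless.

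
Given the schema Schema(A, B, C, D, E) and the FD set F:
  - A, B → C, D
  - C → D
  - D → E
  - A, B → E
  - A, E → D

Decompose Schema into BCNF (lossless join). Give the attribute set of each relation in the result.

{A, B, C}; {C, D}; {D, E}

Candidate key of the original relation: {A, B}.
In {A, B, C, D, E}, {C} is not a superkey ({C}⁺ restricted to this set is {C, D, E}), so split on C → D, E into {C, D, E} and {A, B, C}.
In {C, D, E}, {D} is not a superkey ({D}⁺ restricted to this set is {D, E}), so split on D → E into {D, E} and {C, D}.
{D, E} has no BCNF violation.
{C, D} has no BCNF violation.
{A, B, C} has no BCNF violation.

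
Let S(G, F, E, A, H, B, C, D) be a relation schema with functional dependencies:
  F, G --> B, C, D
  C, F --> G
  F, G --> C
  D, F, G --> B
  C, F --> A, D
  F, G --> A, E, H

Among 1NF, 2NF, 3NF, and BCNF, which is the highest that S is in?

BCNF

Candidate keys: {C, F}, {F, G}. Prime attributes: {C, F, G}.
Each dependency's left side is a superkey — BCNF holds.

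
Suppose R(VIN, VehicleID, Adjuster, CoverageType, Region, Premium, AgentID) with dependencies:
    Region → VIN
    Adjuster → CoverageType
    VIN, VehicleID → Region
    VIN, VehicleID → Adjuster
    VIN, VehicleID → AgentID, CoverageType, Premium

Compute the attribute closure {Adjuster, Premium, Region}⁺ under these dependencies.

{Adjuster, CoverageType, Premium, Region, VIN}

Start with {Adjuster, Premium, Region}.
Region → VIN applies; add {VIN} → now {Adjuster, Premium, Region, VIN}.
Adjuster → CoverageType applies; add {CoverageType} → now {Adjuster, CoverageType, Premium, Region, VIN}.
No further FD applies.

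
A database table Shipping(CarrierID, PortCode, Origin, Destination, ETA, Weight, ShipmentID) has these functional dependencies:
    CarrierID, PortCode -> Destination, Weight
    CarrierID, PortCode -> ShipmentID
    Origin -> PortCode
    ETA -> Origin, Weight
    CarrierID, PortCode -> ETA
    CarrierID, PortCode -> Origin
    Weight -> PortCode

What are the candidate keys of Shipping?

{CarrierID, ETA}, {CarrierID, Origin}, {CarrierID, PortCode}, {CarrierID, Weight}

{CarrierID} never appears on the right of any FD, so every key must include it.
{CarrierID, ETA}⁺ = {CarrierID, Destination, ETA, Origin, PortCode, ShipmentID, Weight}, which is every attribute, so {CarrierID, ETA} is a candidate key.
{CarrierID, Origin}⁺ = {CarrierID, Destination, ETA, Origin, PortCode, ShipmentID, Weight}, which is every attribute, so {CarrierID, Origin} is a candidate key.
{CarrierID, PortCode}⁺ = {CarrierID, Destination, ETA, Origin, PortCode, ShipmentID, Weight}, which is every attribute, so {CarrierID, PortCode} is a candidate key.
{CarrierID, Weight}⁺ = {CarrierID, Destination, ETA, Origin, PortCode, ShipmentID, Weight}, which is every attribute, so {CarrierID, Weight} is a candidate key.
These are minimal and exhaustive — every other superkey contains one of them.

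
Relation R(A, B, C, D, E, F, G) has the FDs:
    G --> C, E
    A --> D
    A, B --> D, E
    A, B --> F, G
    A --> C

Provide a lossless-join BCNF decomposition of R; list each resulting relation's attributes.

{A, B, F, G}; {A, D}; {C, E, G}

Candidate key of the original relation: {A, B}.
Within {A, B, C, D, E, F, G}: {G}⁺ ∩ {A, B, C, D, E, F, G} = {C, E, G}, not the whole set, so G --> C, E violates BCNF; decompose into {C, E, G} and {A, B, D, F, G}.
{C, E, G} is in BCNF.
Within {A, B, D, F, G}: {A}⁺ ∩ {A, B, D, F, G} = {A, D}, not the whole set, so A --> D violates BCNF; decompose into {A, D} and {A, B, F, G}.
{A, D} is in BCNF.
{A, B, F, G} is in BCNF.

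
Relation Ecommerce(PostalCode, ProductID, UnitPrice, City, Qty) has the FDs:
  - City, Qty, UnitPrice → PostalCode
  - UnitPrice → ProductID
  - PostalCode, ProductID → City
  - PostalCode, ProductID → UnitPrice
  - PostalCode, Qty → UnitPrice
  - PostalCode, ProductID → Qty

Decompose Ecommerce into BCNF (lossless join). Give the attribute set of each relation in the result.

Candidate keys of the original relation: {City, Qty, UnitPrice}, {PostalCode, ProductID}, {PostalCode, Qty}, {PostalCode, UnitPrice}.
{City, PostalCode, ProductID, Qty, UnitPrice}: {UnitPrice} determines {ProductID, UnitPrice} here but is not a superkey — split on UnitPrice → ProductID, giving {ProductID, UnitPrice} and {City, PostalCode, Qty, UnitPrice}.
{ProductID, UnitPrice} is in BCNF.
{City, PostalCode, Qty, UnitPrice} is in BCNF.

{City, PostalCode, Qty, UnitPrice}; {ProductID, UnitPrice}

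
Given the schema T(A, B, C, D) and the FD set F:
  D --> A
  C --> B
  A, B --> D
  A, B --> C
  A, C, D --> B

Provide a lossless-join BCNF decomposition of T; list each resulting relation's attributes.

Candidate keys of the original relation: {A, B}, {A, C}, {B, D}, {C, D}.
Within {A, B, C, D}: {D}⁺ ∩ {A, B, C, D} = {A, D}, not the whole set, so D --> A violates BCNF; decompose into {A, D} and {B, C, D}.
{A, D} has no BCNF violation.
Within {B, C, D}: {C}⁺ ∩ {B, C, D} = {B, C}, not the whole set, so C --> B violates BCNF; decompose into {B, C} and {C, D}.
{B, C} has no BCNF violation.
{C, D} has no BCNF violation.

{A, D}; {B, C}; {C, D}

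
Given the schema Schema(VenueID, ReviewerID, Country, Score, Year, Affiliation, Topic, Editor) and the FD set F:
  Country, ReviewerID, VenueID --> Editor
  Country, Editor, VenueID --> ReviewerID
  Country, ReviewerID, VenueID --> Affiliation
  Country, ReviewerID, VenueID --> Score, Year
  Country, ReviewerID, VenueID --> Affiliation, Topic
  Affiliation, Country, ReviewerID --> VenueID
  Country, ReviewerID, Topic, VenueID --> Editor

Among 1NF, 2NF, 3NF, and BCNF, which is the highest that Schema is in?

BCNF

Candidate keys: {Affiliation, Country, ReviewerID}, {Country, Editor, VenueID}, {Country, ReviewerID, VenueID}. Prime attributes: {Affiliation, Country, Editor, ReviewerID, VenueID}.
Each dependency's left side is a superkey — BCNF holds.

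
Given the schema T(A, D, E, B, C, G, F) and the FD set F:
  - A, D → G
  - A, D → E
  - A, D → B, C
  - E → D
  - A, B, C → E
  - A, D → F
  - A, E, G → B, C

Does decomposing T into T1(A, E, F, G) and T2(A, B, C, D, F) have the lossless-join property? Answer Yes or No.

T1 ∩ T2 = {A, F}; its closure under F is {A, F}.
The closure covers neither T1 nor T2 entirely; the join is not lossless.

No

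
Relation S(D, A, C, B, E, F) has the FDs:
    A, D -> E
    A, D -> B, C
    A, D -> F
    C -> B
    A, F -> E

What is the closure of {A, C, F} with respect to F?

{A, B, C, E, F}

Start with {A, C, F}.
C -> B applies; add {B} → now {A, B, C, F}.
A, F -> E applies; add {E} → now {A, B, C, E, F}.
No further FD applies.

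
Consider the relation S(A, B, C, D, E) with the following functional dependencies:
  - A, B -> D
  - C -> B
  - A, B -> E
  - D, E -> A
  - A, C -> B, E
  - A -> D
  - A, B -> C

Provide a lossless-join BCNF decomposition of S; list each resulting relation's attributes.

{A, D}; {A, E}; {B, C}; {C, D, E}

Candidate keys of the original relation: {A, B}, {A, C}, {B, D, E}, {C, D, E}.
In {A, B, C, D, E}, {C} is not a superkey ({C}⁺ restricted to this set is {B, C}), so split on C -> B into {B, C} and {A, C, D, E}.
{B, C}: every determinant is a superkey — BCNF.
In {A, C, D, E}, {D, E} is not a superkey ({D, E}⁺ restricted to this set is {A, D, E}), so split on D, E -> A into {A, D, E} and {C, D, E}.
In {A, D, E}, {A} is not a superkey ({A}⁺ restricted to this set is {A, D}), so split on A -> D into {A, D} and {A, E}.
{A, D}: every determinant is a superkey — BCNF.
{A, E}: every determinant is a superkey — BCNF.
{C, D, E}: every determinant is a superkey — BCNF.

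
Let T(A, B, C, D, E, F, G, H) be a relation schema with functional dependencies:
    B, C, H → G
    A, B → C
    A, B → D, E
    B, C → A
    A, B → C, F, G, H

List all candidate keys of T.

Attributes never on any right-hand side: {B} — every candidate key must contain it.
{A, B}⁺ = {A, B, C, D, E, F, G, H} — all of the relation — so {A, B} is a candidate key.
{B, C}⁺ = {A, B, C, D, E, F, G, H} — all of the relation — so {B, C} is a candidate key.
Any other superkey properly contains one of these, so there are no further candidate keys.

{A, B}, {B, C}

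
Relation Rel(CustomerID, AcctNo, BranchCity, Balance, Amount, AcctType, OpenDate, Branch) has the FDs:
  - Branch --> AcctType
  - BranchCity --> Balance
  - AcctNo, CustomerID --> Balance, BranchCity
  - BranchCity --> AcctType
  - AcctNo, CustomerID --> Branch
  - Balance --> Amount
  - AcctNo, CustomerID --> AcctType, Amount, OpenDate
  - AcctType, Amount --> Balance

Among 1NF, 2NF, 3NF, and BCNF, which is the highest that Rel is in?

Candidate key: {AcctNo, CustomerID}. Prime attributes: {AcctNo, CustomerID}.
Branch --> AcctType: {Branch}⁺ = {AcctType, Branch}, which is not all of the attributes, so the left side is not a superkey — BCNF is violated.
Branch --> AcctType has non-prime {AcctType} on the right and a non-superkey on the left, so 3NF fails.
No proper subset of a key has a non-prime attribute in its closure, so there is no partial dependency; 2NF holds.

2NF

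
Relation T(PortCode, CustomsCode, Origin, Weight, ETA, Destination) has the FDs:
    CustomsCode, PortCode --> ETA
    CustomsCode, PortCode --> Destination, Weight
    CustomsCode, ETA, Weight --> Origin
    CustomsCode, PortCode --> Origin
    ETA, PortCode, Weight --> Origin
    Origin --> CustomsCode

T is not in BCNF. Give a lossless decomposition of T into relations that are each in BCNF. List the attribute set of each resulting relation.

Candidate keys of the original relation: {CustomsCode, PortCode}, {ETA, PortCode, Weight}, {Origin, PortCode}.
In {CustomsCode, Destination, ETA, Origin, PortCode, Weight}, {CustomsCode, ETA, Weight} is not a superkey ({CustomsCode, ETA, Weight}⁺ restricted to this set is {CustomsCode, ETA, Origin, Weight}), so split on CustomsCode, ETA, Weight --> Origin into {CustomsCode, ETA, Origin, Weight} and {CustomsCode, Destination, ETA, PortCode, Weight}.
In {CustomsCode, ETA, Origin, Weight}, {Origin} is not a superkey ({Origin}⁺ restricted to this set is {CustomsCode, Origin}), so split on Origin --> CustomsCode into {CustomsCode, Origin} and {ETA, Origin, Weight}.
{CustomsCode, Origin} has no BCNF violation.
{ETA, Origin, Weight} has no BCNF violation.
{CustomsCode, Destination, ETA, PortCode, Weight} has no BCNF violation.

{CustomsCode, Destination, ETA, PortCode, Weight}; {CustomsCode, Origin}; {ETA, Origin, Weight}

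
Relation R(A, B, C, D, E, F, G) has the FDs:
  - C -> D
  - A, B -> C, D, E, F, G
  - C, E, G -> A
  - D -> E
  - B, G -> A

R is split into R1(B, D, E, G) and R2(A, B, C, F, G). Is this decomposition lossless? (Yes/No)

R1 ∩ R2 = {B, G}; its closure under F is {A, B, C, D, E, F, G}.
R1 is contained in that closure, so R1 ∩ R2 -> R1 holds and the join is lossless.

Yes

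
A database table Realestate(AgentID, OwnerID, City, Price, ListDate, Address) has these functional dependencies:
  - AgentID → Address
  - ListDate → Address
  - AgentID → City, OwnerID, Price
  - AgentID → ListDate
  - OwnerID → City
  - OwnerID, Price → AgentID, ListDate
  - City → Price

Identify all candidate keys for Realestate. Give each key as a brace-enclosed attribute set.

Closure of {AgentID} is {Address, AgentID, City, ListDate, OwnerID, Price}, the whole schema; {AgentID} is a candidate key.
Closure of {OwnerID} is {Address, AgentID, City, ListDate, OwnerID, Price}, the whole schema; {OwnerID} is a candidate key.
No proper subset of any of these is a key, and no other minimal superkey exists.

{AgentID}, {OwnerID}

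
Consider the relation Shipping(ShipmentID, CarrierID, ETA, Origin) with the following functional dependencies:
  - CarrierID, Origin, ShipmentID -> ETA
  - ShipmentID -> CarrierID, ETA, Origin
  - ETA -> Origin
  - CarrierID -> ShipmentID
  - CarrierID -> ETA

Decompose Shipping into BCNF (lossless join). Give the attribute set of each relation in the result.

Candidate keys of the original relation: {CarrierID}, {ShipmentID}.
Within {CarrierID, ETA, Origin, ShipmentID}: {ETA}⁺ ∩ {CarrierID, ETA, Origin, ShipmentID} = {ETA, Origin}, not the whole set, so ETA -> Origin violates BCNF; decompose into {ETA, Origin} and {CarrierID, ETA, ShipmentID}.
{ETA, Origin} is in BCNF.
{CarrierID, ETA, ShipmentID} is in BCNF.

{CarrierID, ETA, ShipmentID}; {ETA, Origin}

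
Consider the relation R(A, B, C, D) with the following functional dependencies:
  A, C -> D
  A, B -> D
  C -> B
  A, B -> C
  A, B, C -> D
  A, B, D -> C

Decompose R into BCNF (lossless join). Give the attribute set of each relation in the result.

Candidate keys of the original relation: {A, B}, {A, C}.
In {A, B, C, D}, {C} is not a superkey ({C}⁺ restricted to this set is {B, C}), so split on C -> B into {B, C} and {A, C, D}.
{B, C} has no BCNF violation.
{A, C, D} has no BCNF violation.

{A, C, D}; {B, C}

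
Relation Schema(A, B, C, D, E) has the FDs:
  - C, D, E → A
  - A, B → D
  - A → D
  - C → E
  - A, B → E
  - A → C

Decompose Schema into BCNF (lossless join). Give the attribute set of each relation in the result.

{A, C, D}; {B, C, D}; {C, E}

Candidate keys of the original relation: {A, B}, {B, C, D}.
In {A, B, C, D, E}, {C, D, E} is not a superkey ({C, D, E}⁺ restricted to this set is {A, C, D, E}), so split on C, D, E → A into {A, C, D, E} and {B, C, D, E}.
In {A, C, D, E}, {C} is not a superkey ({C}⁺ restricted to this set is {C, E}), so split on C → E into {C, E} and {A, C, D}.
{C, E} is in BCNF.
{A, C, D} is in BCNF.
In {B, C, D, E}, {C} is not a superkey ({C}⁺ restricted to this set is {C, E}), so split on C → E into {C, E} and {B, C, D}.
{C, E} is in BCNF.
{B, C, D} is in BCNF.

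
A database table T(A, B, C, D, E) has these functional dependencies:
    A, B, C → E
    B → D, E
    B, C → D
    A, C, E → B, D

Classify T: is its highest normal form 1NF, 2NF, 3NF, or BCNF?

Candidate keys: {A, B, C}, {A, C, E}. Prime attributes: {A, B, C, E}.
B → D, E breaks BCNF: {B}⁺ = {B, D, E}, so {B} is not a superkey.
B → D, E has non-prime {D} on the right and a non-superkey on the left, so 3NF fails.
Since {B} ⊂ {A, B, C} and {B}⁺ ⊇ {D} with {D} non-prime, there is a partial dependency; 2NF fails.

1NF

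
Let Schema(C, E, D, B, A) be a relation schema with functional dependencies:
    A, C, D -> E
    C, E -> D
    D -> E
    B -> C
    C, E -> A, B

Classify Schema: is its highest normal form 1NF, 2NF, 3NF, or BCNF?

Candidate keys: {B, D}, {B, E}, {C, D}, {C, E}. Prime attributes: {B, C, D, E}.
For D -> E we have {D}⁺ = {D, E}; {D} is not a superkey, so BCNF fails.
Since {E} ⊆ prime attributes and every other non-superkey FD also has a prime right side, the schema is in 3NF.

3NF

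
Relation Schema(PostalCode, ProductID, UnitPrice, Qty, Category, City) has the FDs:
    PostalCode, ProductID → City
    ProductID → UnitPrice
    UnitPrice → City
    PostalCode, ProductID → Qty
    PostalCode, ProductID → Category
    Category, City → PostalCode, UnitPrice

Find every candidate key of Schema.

Attributes never on any right-hand side: {ProductID} — every candidate key must contain it.
{Category, ProductID} is a candidate key since {Category, ProductID}⁺ = {Category, City, PostalCode, ProductID, Qty, UnitPrice} covers every attribute.
{PostalCode, ProductID} is a candidate key since {PostalCode, ProductID}⁺ = {Category, City, PostalCode, ProductID, Qty, UnitPrice} covers every attribute.
No proper subset of any of these is a key, and no other minimal superkey exists.

{Category, ProductID}, {PostalCode, ProductID}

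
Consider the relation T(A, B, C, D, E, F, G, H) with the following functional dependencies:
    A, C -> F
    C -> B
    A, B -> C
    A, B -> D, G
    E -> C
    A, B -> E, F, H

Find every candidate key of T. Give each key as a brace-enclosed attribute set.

Attributes never on any right-hand side: {A} — every candidate key must contain it.
{A, B}⁺ = {A, B, C, D, E, F, G, H}, which is every attribute, so {A, B} is a candidate key.
{A, C}⁺ = {A, B, C, D, E, F, G, H}, which is every attribute, so {A, C} is a candidate key.
{A, E}⁺ = {A, B, C, D, E, F, G, H}, which is every attribute, so {A, E} is a candidate key.
Any other superkey properly contains one of these, so there are no further candidate keys.

{A, B}, {A, C}, {A, E}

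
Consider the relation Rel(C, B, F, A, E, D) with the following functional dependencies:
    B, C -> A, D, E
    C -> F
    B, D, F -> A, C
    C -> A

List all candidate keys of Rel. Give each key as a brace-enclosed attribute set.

Attributes never on any right-hand side: {B} — every candidate key must contain it.
{B, C}⁺ = {A, B, C, D, E, F}, which is every attribute, so {B, C} is a candidate key.
{B, D, F}⁺ = {A, B, C, D, E, F}, which is every attribute, so {B, D, F} is a candidate key.
Any other superkey properly contains one of these, so there are no further candidate keys.

{B, C}, {B, D, F}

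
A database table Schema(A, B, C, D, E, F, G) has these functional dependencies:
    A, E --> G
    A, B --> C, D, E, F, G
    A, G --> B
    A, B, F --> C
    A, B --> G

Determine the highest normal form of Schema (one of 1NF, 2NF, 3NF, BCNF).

Candidate keys: {A, B}, {A, E}, {A, G}. Prime attributes: {A, B, E, G}.
The left-hand side of every FD is a superkey, so BCNF is satisfied.

BCNF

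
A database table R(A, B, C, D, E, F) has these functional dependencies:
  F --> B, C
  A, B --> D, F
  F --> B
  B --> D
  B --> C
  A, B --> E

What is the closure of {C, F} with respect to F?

{B, C, D, F}

Start with {C, F}.
F --> B, C applies; add {B} → now {B, C, F}.
B --> D applies; add {D} → now {B, C, D, F}.
No further FD applies.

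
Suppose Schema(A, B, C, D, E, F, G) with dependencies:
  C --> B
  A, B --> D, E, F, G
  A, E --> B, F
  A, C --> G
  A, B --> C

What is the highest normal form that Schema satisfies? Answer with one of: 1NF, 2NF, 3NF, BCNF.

Candidate keys: {A, B}, {A, C}, {A, E}. Prime attributes: {A, B, C, E}.
For C --> B we have {C}⁺ = {B, C}; {C} is not a superkey, so BCNF fails.
Since {B} ⊆ prime attributes and every other non-superkey FD also has a prime right side, the schema is in 3NF.

3NF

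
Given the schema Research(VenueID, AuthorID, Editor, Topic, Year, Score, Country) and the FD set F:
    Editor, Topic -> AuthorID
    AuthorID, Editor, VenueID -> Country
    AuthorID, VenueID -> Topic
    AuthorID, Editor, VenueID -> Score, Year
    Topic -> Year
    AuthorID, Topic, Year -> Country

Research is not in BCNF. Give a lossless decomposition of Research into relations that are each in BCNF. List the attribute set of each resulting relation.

{AuthorID, Country, Topic}; {AuthorID, Editor, Topic}; {Editor, Score, Topic, VenueID}; {Topic, Year}

Candidate keys of the original relation: {AuthorID, Editor, VenueID}, {Editor, Topic, VenueID}.
In {AuthorID, Country, Editor, Score, Topic, VenueID, Year}, {Editor, Topic} is not a superkey ({Editor, Topic}⁺ restricted to this set is {AuthorID, Country, Editor, Topic, Year}), so split on Editor, Topic -> AuthorID, Country, Year into {AuthorID, Country, Editor, Topic, Year} and {Editor, Score, Topic, VenueID}.
In {AuthorID, Country, Editor, Topic, Year}, {Topic} is not a superkey ({Topic}⁺ restricted to this set is {Topic, Year}), so split on Topic -> Year into {Topic, Year} and {AuthorID, Country, Editor, Topic}.
{Topic, Year} has no BCNF violation.
In {AuthorID, Country, Editor, Topic}, {AuthorID, Topic} is not a superkey ({AuthorID, Topic}⁺ restricted to this set is {AuthorID, Country, Topic}), so split on AuthorID, Topic -> Country into {AuthorID, Country, Topic} and {AuthorID, Editor, Topic}.
{AuthorID, Country, Topic} has no BCNF violation.
{AuthorID, Editor, Topic} has no BCNF violation.
{Editor, Score, Topic, VenueID} has no BCNF violation.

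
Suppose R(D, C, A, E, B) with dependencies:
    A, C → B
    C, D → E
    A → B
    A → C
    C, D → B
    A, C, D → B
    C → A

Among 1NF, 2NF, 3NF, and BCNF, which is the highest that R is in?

1NF

Candidate keys: {A, D}, {C, D}. Prime attributes: {A, C, D}.
A, C → B: {A, C}⁺ = {A, B, C}, which is not all of the attributes, so the left side is not a superkey — BCNF is violated.
A, C → B determines the non-prime attribute {B} from a non-superkey — 3NF is violated.
{A} is a proper subset of the key {A, D}, and {A}⁺ contains the non-prime attribute {B} — a partial dependency, so 2NF is violated.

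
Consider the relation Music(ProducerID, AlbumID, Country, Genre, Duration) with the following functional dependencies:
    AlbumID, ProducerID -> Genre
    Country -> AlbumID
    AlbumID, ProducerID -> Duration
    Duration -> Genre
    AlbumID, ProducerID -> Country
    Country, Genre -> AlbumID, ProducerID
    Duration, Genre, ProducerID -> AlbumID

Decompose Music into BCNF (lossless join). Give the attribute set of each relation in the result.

Candidate keys of the original relation: {AlbumID, ProducerID}, {Country, Duration}, {Country, Genre}, {Country, ProducerID}, {Duration, ProducerID}.
{AlbumID, Country, Duration, Genre, ProducerID}: {Country} determines {AlbumID, Country} here but is not a superkey — split on Country -> AlbumID, giving {AlbumID, Country} and {Country, Duration, Genre, ProducerID}.
{AlbumID, Country} has no BCNF violation.
{Country, Duration, Genre, ProducerID}: {Duration} determines {Duration, Genre} here but is not a superkey — split on Duration -> Genre, giving {Duration, Genre} and {Country, Duration, ProducerID}.
{Duration, Genre} has no BCNF violation.
{Country, Duration, ProducerID} has no BCNF violation.

{AlbumID, Country}; {Country, Duration, ProducerID}; {Duration, Genre}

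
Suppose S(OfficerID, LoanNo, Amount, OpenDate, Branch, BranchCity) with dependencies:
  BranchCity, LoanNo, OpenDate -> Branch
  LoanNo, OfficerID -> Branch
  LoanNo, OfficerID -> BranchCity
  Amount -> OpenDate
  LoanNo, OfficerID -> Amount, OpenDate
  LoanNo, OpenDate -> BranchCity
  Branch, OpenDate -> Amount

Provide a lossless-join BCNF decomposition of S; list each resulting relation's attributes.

Candidate key of the original relation: {LoanNo, OfficerID}.
In {Amount, Branch, BranchCity, LoanNo, OfficerID, OpenDate}, {BranchCity, LoanNo, OpenDate} is not a superkey ({BranchCity, LoanNo, OpenDate}⁺ restricted to this set is {Amount, Branch, BranchCity, LoanNo, OpenDate}), so split on BranchCity, LoanNo, OpenDate -> Amount, Branch into {Amount, Branch, BranchCity, LoanNo, OpenDate} and {BranchCity, LoanNo, OfficerID, OpenDate}.
In {Amount, Branch, BranchCity, LoanNo, OpenDate}, {Amount} is not a superkey ({Amount}⁺ restricted to this set is {Amount, OpenDate}), so split on Amount -> OpenDate into {Amount, OpenDate} and {Amount, Branch, BranchCity, LoanNo}.
{Amount, OpenDate} has no BCNF violation.
{Amount, Branch, BranchCity, LoanNo} has no BCNF violation.
In {BranchCity, LoanNo, OfficerID, OpenDate}, {LoanNo, OpenDate} is not a superkey ({LoanNo, OpenDate}⁺ restricted to this set is {BranchCity, LoanNo, OpenDate}), so split on LoanNo, OpenDate -> BranchCity into {BranchCity, LoanNo, OpenDate} and {LoanNo, OfficerID, OpenDate}.
{BranchCity, LoanNo, OpenDate} has no BCNF violation.
{LoanNo, OfficerID, OpenDate} has no BCNF violation.

{Amount, Branch, BranchCity, LoanNo}; {Amount, OpenDate}; {BranchCity, LoanNo, OpenDate}; {LoanNo, OfficerID, OpenDate}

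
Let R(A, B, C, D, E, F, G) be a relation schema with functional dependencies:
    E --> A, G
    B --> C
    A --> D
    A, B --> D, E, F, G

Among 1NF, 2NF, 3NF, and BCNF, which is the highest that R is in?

1NF

Candidate keys: {A, B}, {B, E}. Prime attributes: {A, B, E}.
E --> A, G breaks BCNF: {E}⁺ = {A, D, E, G}, so {E} is not a superkey.
E --> A, G has non-prime {G} on the right and a non-superkey on the left, so 3NF fails.
The proper key subset {A} of {A, B} determines non-prime {D}, so the relation is not even in 2NF.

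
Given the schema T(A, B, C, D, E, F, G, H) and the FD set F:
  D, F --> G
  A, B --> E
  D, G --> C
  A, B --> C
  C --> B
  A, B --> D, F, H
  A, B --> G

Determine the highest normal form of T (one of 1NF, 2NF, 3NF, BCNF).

3NF

Candidate keys: {A, B}, {A, C}, {A, D, F}, {A, D, G}. Prime attributes: {A, B, C, D, F, G}.
For D, F --> G we have {D, F}⁺ = {B, C, D, F, G}; {D, F} is not a superkey, so BCNF fails.
Since {G} ⊆ prime attributes and every other non-superkey FD also has a prime right side, the schema is in 3NF.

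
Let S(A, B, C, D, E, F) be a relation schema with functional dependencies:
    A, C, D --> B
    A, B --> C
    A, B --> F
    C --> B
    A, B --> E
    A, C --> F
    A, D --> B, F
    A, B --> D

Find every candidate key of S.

Attributes never on any right-hand side: {A} — every candidate key must contain it.
{A, B}⁺ = {A, B, C, D, E, F} — all of the relation — so {A, B} is a candidate key.
{A, C}⁺ = {A, B, C, D, E, F} — all of the relation — so {A, C} is a candidate key.
{A, D}⁺ = {A, B, C, D, E, F} — all of the relation — so {A, D} is a candidate key.
These are minimal and exhaustive — every other superkey contains one of them.

{A, B}, {A, C}, {A, D}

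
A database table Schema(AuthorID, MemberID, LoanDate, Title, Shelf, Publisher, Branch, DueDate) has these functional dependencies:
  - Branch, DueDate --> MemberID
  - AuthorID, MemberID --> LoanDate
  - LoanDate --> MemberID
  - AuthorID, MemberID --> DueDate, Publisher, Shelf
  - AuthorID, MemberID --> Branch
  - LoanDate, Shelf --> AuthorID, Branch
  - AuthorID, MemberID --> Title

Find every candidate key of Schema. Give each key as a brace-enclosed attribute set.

{AuthorID, Branch, DueDate}, {AuthorID, LoanDate}, {AuthorID, MemberID}, {LoanDate, Shelf}

{AuthorID, LoanDate}⁺ = {AuthorID, Branch, DueDate, LoanDate, MemberID, Publisher, Shelf, Title} — all of the relation — so {AuthorID, LoanDate} is a candidate key.
{AuthorID, MemberID}⁺ = {AuthorID, Branch, DueDate, LoanDate, MemberID, Publisher, Shelf, Title} — all of the relation — so {AuthorID, MemberID} is a candidate key.
{LoanDate, Shelf}⁺ = {AuthorID, Branch, DueDate, LoanDate, MemberID, Publisher, Shelf, Title} — all of the relation — so {LoanDate, Shelf} is a candidate key.
{AuthorID, Branch, DueDate}⁺ = {AuthorID, Branch, DueDate, LoanDate, MemberID, Publisher, Shelf, Title} — all of the relation — so {AuthorID, Branch, DueDate} is a candidate key.
Any other superkey properly contains one of these, so there are no further candidate keys.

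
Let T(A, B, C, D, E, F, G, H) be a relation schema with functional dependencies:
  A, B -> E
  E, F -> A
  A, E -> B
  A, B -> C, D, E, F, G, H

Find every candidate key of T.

{A, B}⁺ = {A, B, C, D, E, F, G, H} — all of the relation — so {A, B} is a candidate key.
{A, E}⁺ = {A, B, C, D, E, F, G, H} — all of the relation — so {A, E} is a candidate key.
{E, F}⁺ = {A, B, C, D, E, F, G, H} — all of the relation — so {E, F} is a candidate key.
These are minimal and exhaustive — every other superkey contains one of them.

{A, B}, {A, E}, {E, F}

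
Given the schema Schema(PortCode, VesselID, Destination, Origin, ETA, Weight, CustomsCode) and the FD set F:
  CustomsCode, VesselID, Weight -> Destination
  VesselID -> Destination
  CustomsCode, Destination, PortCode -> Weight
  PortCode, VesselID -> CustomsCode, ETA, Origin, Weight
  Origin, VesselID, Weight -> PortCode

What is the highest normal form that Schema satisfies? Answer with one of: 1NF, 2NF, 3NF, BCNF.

Candidate keys: {Origin, VesselID, Weight}, {PortCode, VesselID}. Prime attributes: {Origin, PortCode, VesselID, Weight}.
For CustomsCode, VesselID, Weight -> Destination we have {CustomsCode, VesselID, Weight}⁺ = {CustomsCode, Destination, VesselID, Weight}; {CustomsCode, VesselID, Weight} is not a superkey, so BCNF fails.
Because {Destination} is non-prime and the left side of CustomsCode, VesselID, Weight -> Destination is not a superkey, the relation is not in 3NF.
Since {VesselID} ⊂ {PortCode, VesselID} and {VesselID}⁺ ⊇ {Destination} with {Destination} non-prime, there is a partial dependency; 2NF fails.

1NF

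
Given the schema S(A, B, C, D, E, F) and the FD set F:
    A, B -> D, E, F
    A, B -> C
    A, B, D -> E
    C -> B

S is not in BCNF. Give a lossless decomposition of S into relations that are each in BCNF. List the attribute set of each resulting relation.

Candidate keys of the original relation: {A, B}, {A, C}.
Within {A, B, C, D, E, F}: {C}⁺ ∩ {A, B, C, D, E, F} = {B, C}, not the whole set, so C -> B violates BCNF; decompose into {B, C} and {A, C, D, E, F}.
{B, C} has no BCNF violation.
{A, C, D, E, F} has no BCNF violation.

{A, C, D, E, F}; {B, C}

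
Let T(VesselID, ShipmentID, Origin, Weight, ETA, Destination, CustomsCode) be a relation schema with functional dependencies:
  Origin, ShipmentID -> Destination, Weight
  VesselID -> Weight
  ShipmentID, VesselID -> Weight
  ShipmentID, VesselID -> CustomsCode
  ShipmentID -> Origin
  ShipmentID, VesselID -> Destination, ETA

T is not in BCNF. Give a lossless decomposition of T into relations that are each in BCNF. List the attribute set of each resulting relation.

Candidate key of the original relation: {ShipmentID, VesselID}.
{CustomsCode, Destination, ETA, Origin, ShipmentID, VesselID, Weight}: {Origin, ShipmentID} determines {Destination, Origin, ShipmentID, Weight} here but is not a superkey — split on Origin, ShipmentID -> Destination, Weight, giving {Destination, Origin, ShipmentID, Weight} and {CustomsCode, ETA, Origin, ShipmentID, VesselID}.
{Destination, Origin, ShipmentID, Weight} is in BCNF.
{CustomsCode, ETA, Origin, ShipmentID, VesselID}: {ShipmentID} determines {Origin, ShipmentID} here but is not a superkey — split on ShipmentID -> Origin, giving {Origin, ShipmentID} and {CustomsCode, ETA, ShipmentID, VesselID}.
{Origin, ShipmentID} is in BCNF.
{CustomsCode, ETA, ShipmentID, VesselID} is in BCNF.

{CustomsCode, ETA, ShipmentID, VesselID}; {Destination, Origin, ShipmentID, Weight}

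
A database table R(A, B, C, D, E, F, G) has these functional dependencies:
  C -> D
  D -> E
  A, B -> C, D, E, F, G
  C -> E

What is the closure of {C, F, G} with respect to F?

Start with {C, F, G}.
C -> D applies; add {D} → now {C, D, F, G}.
D -> E applies; add {E} → now {C, D, E, F, G}.
No further FD applies.

{C, D, E, F, G}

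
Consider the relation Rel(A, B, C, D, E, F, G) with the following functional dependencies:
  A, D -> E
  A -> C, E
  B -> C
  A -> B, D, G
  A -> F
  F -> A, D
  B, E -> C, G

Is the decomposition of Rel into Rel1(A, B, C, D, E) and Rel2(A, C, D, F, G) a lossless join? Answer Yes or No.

Yes

Common attributes: {A, C, D}; their closure is {A, B, C, D, E, F, G}.
Since Rel1 ⊆ {A, B, C, D, E, F, G}, the intersection is a superkey of Rel1; the decomposition is lossless.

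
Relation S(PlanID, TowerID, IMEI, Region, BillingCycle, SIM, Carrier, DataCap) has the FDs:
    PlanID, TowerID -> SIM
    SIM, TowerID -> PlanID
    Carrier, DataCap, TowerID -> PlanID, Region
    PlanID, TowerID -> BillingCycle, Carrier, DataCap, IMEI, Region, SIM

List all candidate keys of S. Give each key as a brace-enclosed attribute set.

No FD produces {TowerID}, so it must be in every candidate key.
Closure of {PlanID, TowerID} is {BillingCycle, Carrier, DataCap, IMEI, PlanID, Region, SIM, TowerID}, the whole schema; {PlanID, TowerID} is a candidate key.
Closure of {SIM, TowerID} is {BillingCycle, Carrier, DataCap, IMEI, PlanID, Region, SIM, TowerID}, the whole schema; {SIM, TowerID} is a candidate key.
Closure of {Carrier, DataCap, TowerID} is {BillingCycle, Carrier, DataCap, IMEI, PlanID, Region, SIM, TowerID}, the whole schema; {Carrier, DataCap, TowerID} is a candidate key.
Any other superkey properly contains one of these, so there are no further candidate keys.

{Carrier, DataCap, TowerID}, {PlanID, TowerID}, {SIM, TowerID}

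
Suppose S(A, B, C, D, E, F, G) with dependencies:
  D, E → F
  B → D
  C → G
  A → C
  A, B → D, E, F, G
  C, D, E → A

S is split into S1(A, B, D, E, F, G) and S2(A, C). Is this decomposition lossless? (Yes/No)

Yes

The shared attributes are {A} and {A}⁺ = {A, C, G}.
Since S2 ⊆ {A, C, G}, the intersection is a superkey of S2; the decomposition is lossless.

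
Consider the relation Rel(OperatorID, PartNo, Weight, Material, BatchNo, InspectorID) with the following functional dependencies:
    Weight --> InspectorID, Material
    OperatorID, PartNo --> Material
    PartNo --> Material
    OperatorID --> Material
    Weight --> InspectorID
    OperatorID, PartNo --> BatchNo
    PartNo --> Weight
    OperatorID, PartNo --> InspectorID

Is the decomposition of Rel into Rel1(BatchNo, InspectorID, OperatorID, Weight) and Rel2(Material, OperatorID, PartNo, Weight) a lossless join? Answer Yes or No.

No

The shared attributes are {OperatorID, Weight} and {OperatorID, Weight}⁺ = {InspectorID, Material, OperatorID, Weight}.
Neither Rel1 nor Rel2 is contained in that closure, so the decomposition is lossy.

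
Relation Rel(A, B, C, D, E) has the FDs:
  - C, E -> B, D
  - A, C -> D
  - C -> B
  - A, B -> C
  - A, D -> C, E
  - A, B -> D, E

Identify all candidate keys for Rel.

{A, B}, {A, C}, {A, D}

{A} never appears on the right of any FD, so every key must include it.
Closure of {A, B} is {A, B, C, D, E}, the whole schema; {A, B} is a candidate key.
Closure of {A, C} is {A, B, C, D, E}, the whole schema; {A, C} is a candidate key.
Closure of {A, D} is {A, B, C, D, E}, the whole schema; {A, D} is a candidate key.
No proper subset of any of these is a key, and no other minimal superkey exists.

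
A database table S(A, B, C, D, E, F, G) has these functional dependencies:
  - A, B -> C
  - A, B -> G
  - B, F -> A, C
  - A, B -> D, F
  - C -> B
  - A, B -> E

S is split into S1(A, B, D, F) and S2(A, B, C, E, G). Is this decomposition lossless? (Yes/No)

S1 ∩ S2 = {A, B}; its closure under F is {A, B, C, D, E, F, G}.
This includes all of S1, so the common attributes are a superkey of S1 — the join is lossless.

Yes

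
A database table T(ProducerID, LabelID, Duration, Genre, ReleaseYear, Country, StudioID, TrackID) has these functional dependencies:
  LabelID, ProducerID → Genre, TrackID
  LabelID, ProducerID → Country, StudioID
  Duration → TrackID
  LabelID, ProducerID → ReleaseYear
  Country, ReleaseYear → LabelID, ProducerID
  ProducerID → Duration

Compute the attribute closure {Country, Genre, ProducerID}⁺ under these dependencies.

{Country, Duration, Genre, ProducerID, TrackID}

Start with {Country, Genre, ProducerID}.
ProducerID → Duration applies; add {Duration} → now {Country, Duration, Genre, ProducerID}.
Duration → TrackID applies; add {TrackID} → now {Country, Duration, Genre, ProducerID, TrackID}.
No further FD applies.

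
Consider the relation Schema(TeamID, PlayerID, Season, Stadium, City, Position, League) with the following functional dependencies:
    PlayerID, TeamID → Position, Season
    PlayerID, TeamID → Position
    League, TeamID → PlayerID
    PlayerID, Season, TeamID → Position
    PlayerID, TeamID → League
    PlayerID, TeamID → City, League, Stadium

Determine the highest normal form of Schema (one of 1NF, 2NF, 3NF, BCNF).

BCNF

Candidate keys: {League, TeamID}, {PlayerID, TeamID}. Prime attributes: {League, PlayerID, TeamID}.
Every FD has a superkey on the left, so the relation is in BCNF.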